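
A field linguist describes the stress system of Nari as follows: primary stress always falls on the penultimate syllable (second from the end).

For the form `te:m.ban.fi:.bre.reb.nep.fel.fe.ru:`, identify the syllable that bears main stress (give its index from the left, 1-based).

The word has 9 syllables; the penultimate syllable (second from the end) is syllable 8 (fe).
Primary stress: syllable 8 → te:m.ban.fi:.bre.reb.nep.fel.ˈfe.ru:.

8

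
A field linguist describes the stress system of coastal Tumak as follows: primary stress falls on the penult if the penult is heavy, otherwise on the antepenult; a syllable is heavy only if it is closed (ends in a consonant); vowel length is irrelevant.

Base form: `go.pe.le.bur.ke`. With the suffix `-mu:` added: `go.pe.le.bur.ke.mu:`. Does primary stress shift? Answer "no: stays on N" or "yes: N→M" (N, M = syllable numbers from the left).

no: stays on 4

Base `go.pe.le.bur.ke` (5 syllables):
  Weights: 3 le L, 4 bur H, 5 ke L.
  The penult (syllable 4, bur) is heavy, so it takes stress.
  → primary stress on syllable 4.
Suffixed `go.pe.le.bur.ke.mu:` (6 syllables):
  Weights: 4 bur H, 5 ke L, 6 mu: L.
  The penult (syllable 5, ke) is light, so stress falls on the antepenult (syllable 4, bur).
  → primary stress on syllable 4.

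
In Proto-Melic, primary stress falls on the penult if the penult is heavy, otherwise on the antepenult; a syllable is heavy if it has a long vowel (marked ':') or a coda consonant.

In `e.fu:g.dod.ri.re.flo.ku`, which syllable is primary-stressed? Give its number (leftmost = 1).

Weights: 5 re L, 6 flo L, 7 ku L.
The penult (syllable 6, flo) is light, so stress falls on the antepenult (syllable 5, re).
Primary stress: syllable 5 → e.fu:g.dod.ri.ˈre.flo.ku.

5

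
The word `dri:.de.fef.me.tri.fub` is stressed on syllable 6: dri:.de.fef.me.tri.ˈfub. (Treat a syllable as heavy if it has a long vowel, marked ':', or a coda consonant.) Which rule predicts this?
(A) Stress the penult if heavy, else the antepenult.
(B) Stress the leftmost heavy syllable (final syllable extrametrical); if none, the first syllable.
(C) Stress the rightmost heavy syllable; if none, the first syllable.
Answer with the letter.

C

Rule A → syllable 4 (observed: 6).
Rule B → syllable 1 (observed: 6).
Rule C → syllable 6 ✓.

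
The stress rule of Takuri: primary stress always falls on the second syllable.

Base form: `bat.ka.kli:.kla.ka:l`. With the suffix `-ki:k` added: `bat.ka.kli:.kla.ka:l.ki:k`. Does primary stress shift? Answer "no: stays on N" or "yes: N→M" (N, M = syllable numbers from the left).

no: stays on 2

Base `bat.ka.kli:.kla.ka:l` (5 syllables):
  The word has 5 syllables; the second syllable is syllable 2 (ka).
  → primary stress on syllable 2.
Suffixed `bat.ka.kli:.kla.ka:l.ki:k` (6 syllables):
  The word has 6 syllables; the second syllable is syllable 2 (ka).
  → primary stress on syllable 2.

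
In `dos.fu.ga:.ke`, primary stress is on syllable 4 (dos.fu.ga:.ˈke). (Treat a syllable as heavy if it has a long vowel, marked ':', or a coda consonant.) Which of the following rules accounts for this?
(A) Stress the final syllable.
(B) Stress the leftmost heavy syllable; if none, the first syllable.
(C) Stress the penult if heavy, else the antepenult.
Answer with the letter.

A

Rule A → syllable 4 ✓.
Rule B → syllable 1 (observed: 4).
Rule C → syllable 3 (observed: 4).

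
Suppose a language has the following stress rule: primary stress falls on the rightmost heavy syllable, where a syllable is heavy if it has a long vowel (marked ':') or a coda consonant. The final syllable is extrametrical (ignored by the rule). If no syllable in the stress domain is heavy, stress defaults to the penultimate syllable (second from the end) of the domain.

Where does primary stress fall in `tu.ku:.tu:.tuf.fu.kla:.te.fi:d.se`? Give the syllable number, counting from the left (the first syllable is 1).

The final syllable (9, se) is extrametrical; the stress domain is syllables 1–8.
Weights: 1 tu L, 2 ku: H, 3 tu: H, 4 tuf H, 5 fu L, 6 kla: H, 7 te L, 8 fi:d H.
Heavy syllables in the domain: 2, 3, 4, 6, 8. The rightmost is syllable 8 (fi:d).
Primary stress: syllable 8 → tu.ku:.tu:.tuf.fu.kla:.te.ˈfi:d.se.

8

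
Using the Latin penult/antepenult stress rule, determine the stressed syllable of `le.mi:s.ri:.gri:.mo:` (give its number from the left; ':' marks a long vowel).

4

Classical Latin: stress the penult if heavy (long vowel or closed), else the antepenult.
Weights: 3 ri: H, 4 gri: H, 5 mo: H.
The penult (syllable 4, gri:) is heavy, so it takes stress.
Stress on syllable 4: le.mi:s.ri:.ˈgri:.mo:.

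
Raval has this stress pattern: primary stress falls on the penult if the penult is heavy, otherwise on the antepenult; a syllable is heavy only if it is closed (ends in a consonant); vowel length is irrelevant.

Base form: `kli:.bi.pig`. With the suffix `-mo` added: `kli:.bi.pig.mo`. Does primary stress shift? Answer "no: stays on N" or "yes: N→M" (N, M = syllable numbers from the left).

Base `kli:.bi.pig` (3 syllables):
  Weights: 1 kli: L, 2 bi L, 3 pig H.
  The penult (syllable 2, bi) is light, so stress falls on the antepenult (syllable 1, kli:).
  → primary stress on syllable 1.
Suffixed `kli:.bi.pig.mo` (4 syllables):
  Weights: 2 bi L, 3 pig H, 4 mo L.
  The penult (syllable 3, pig) is heavy, so it takes stress.
  → primary stress on syllable 3.

yes: 1→3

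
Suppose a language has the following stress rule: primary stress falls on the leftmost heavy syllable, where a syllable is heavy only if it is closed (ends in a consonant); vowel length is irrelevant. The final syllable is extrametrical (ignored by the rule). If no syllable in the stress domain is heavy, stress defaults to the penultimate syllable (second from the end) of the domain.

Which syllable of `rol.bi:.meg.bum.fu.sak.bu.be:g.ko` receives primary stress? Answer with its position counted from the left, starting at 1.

The final syllable (9, ko) is extrametrical; the stress domain is syllables 1–8.
Weights: 1 rol H, 2 bi: L, 3 meg H, 4 bum H, 5 fu L, 6 sak H, 7 bu L, 8 be:g H.
Heavy syllables in the domain: 1, 3, 4, 6, 8. The leftmost is syllable 1 (rol).
Primary stress: syllable 1 → ˈrol.bi:.meg.bum.fu.sak.bu.be:g.ko.

1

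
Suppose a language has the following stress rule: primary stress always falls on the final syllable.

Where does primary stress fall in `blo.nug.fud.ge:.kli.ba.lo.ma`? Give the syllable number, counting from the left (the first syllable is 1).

8

The word has 8 syllables; the final syllable is syllable 8 (ma).
Primary stress: syllable 8 → blo.nug.fud.ge:.kli.ba.lo.ˈma.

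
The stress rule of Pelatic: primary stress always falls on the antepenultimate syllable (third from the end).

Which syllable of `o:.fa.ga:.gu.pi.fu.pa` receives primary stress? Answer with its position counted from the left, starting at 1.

5

The word has 7 syllables; the antepenultimate syllable (third from the end) is syllable 5 (pi).
Primary stress: syllable 5 → o:.fa.ga:.gu.ˈpi.fu.pa.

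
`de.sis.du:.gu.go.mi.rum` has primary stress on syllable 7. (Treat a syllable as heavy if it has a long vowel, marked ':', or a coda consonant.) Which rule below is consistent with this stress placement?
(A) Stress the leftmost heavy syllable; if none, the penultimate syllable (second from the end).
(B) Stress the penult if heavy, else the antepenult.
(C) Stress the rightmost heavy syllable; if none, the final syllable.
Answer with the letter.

C

Rule A → syllable 2 (observed: 7).
Rule B → syllable 5 (observed: 7).
Rule C → syllable 7 ✓.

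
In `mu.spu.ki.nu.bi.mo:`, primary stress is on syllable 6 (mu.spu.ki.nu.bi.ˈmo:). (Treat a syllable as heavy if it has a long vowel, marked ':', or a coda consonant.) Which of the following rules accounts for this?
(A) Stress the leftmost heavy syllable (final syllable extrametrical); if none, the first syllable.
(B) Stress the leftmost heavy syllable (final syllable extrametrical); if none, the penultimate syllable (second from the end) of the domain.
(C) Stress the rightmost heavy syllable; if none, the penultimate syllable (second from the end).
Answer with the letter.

Rule A → syllable 1 (observed: 6).
Rule B → syllable 4 (observed: 6).
Rule C → syllable 6 ✓.

C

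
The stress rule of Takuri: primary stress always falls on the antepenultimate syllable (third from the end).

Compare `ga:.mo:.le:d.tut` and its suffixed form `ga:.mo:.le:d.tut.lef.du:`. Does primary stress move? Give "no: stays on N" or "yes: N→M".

Base `ga:.mo:.le:d.tut` (4 syllables):
  The word has 4 syllables; the antepenultimate syllable (third from the end) is syllable 2 (mo:).
  → primary stress on syllable 2.
Suffixed `ga:.mo:.le:d.tut.lef.du:` (6 syllables):
  The word has 6 syllables; the antepenultimate syllable (third from the end) is syllable 4 (tut).
  → primary stress on syllable 4.

yes: 2→4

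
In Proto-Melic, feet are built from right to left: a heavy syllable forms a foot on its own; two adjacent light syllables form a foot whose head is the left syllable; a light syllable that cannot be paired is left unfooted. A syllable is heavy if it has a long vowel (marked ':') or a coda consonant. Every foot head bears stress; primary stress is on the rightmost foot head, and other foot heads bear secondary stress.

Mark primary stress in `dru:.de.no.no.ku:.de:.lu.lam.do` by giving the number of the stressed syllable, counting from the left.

8

Weights: 1 dru: H, 2 de L, 3 no L, 4 no L, 5 ku: H, 6 de: H, 7 lu L, 8 lam H, 9 do L.
Parse right to left (heavy = foot alone; LL = one foot; stranded L unfooted): (ˈdru:) de (ˈno.no) (ˈku:) (ˈde:) lu (ˈlam) do.
Foot heads: 1, 3, 5, 6, 8.
Primary stress on the rightmost head = syllable 8.
Primary stress: syllable 8 → dru:.de.no.no.ku:.de:.lu.ˈlam.do.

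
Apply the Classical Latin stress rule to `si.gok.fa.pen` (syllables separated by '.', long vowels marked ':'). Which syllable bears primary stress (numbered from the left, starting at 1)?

2

Classical Latin: stress the penult if heavy (long vowel or closed), else the antepenult.
Weights: 2 gok H, 3 fa L, 4 pen H.
The penult (syllable 3, fa) is light, so stress falls on the antepenult (syllable 2, gok).
Stress on syllable 2: si.ˈgok.fa.pen.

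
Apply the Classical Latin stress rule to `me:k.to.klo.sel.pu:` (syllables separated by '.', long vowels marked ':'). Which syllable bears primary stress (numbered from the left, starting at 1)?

Classical Latin: stress the penult if heavy (long vowel or closed), else the antepenult.
Weights: 3 klo L, 4 sel H, 5 pu: H.
The penult (syllable 4, sel) is heavy, so it takes stress.
Stress on syllable 4: me:k.to.klo.ˈsel.pu:.

4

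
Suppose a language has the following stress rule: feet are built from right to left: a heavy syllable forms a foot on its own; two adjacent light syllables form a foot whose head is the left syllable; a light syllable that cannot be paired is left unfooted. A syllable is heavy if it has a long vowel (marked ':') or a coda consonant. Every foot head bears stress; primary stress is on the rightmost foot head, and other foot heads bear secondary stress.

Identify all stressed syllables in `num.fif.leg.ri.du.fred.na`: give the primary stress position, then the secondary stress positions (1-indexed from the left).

Weights: 1 num H, 2 fif H, 3 leg H, 4 ri L, 5 du L, 6 fred H, 7 na L.
Parse right to left (heavy = foot alone; LL = one foot; stranded L unfooted): (ˈnum) (ˈfif) (ˈleg) (ˈri.du) (ˈfred) na.
Foot heads: 1, 2, 3, 4, 6.
Primary stress on the rightmost head = syllable 6.
Secondary stress on 1, 2, 3, 4: ˌnum.ˌfif.ˌleg.ˌri.du.ˈfred.na.

primary 6, secondary 1, 2, 3, 4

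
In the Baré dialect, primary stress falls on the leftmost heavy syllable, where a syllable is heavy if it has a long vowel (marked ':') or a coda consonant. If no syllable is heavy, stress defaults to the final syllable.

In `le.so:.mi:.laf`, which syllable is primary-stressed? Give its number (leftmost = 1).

2

Weights: 1 le L, 2 so: H, 3 mi: H, 4 laf H.
Heavy syllables in the domain: 2, 3, 4. The leftmost is syllable 2 (so:).
Primary stress: syllable 2 → le.ˈso:.mi:.laf.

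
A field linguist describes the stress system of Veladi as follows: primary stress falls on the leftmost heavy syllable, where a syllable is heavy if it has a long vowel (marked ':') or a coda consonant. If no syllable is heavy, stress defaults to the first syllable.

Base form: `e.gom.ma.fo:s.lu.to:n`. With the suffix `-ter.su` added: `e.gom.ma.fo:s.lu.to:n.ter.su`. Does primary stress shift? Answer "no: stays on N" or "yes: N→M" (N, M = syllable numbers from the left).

Base `e.gom.ma.fo:s.lu.to:n` (6 syllables):
  Weights: 1 e L, 2 gom H, 3 ma L, 4 fo:s H, 5 lu L, 6 to:n H.
  Heavy syllables in the domain: 2, 4, 6. The leftmost is syllable 2 (gom).
  → primary stress on syllable 2.
Suffixed `e.gom.ma.fo:s.lu.to:n.ter.su` (8 syllables):
  Weights: 1 e L, 2 gom H, 3 ma L, 4 fo:s H, 5 lu L, 6 to:n H, 7 ter H, 8 su L.
  Heavy syllables in the domain: 2, 4, 6, 7. The leftmost is syllable 2 (gom).
  → primary stress on syllable 2.

no: stays on 2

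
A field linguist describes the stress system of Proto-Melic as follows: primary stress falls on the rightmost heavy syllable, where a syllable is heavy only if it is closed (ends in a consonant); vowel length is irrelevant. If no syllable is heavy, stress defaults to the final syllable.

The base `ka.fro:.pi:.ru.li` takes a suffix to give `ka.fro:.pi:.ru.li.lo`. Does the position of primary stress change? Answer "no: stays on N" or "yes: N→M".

Base `ka.fro:.pi:.ru.li` (5 syllables):
  Weights: 1 ka L, 2 fro: L, 3 pi: L, 4 ru L, 5 li L.
  No heavy syllable in the domain; default to the final syllable = syllable 5.
  → primary stress on syllable 5.
Suffixed `ka.fro:.pi:.ru.li.lo` (6 syllables):
  Weights: 1 ka L, 2 fro: L, 3 pi: L, 4 ru L, 5 li L, 6 lo L.
  No heavy syllable in the domain; default to the final syllable = syllable 6.
  → primary stress on syllable 6.

yes: 5→6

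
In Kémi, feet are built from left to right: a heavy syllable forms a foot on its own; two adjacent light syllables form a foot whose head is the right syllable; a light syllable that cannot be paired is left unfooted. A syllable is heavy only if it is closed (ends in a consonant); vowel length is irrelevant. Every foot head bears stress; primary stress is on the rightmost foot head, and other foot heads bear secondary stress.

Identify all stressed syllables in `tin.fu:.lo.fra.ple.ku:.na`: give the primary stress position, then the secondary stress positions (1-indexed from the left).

Weights: 1 tin H, 2 fu: L, 3 lo L, 4 fra L, 5 ple L, 6 ku: L, 7 na L.
Parse left to right (heavy = foot alone; LL = one foot; stranded L unfooted): (ˈtin) (fu:.ˈlo) (fra.ˈple) (ku:.ˈna).
Foot heads: 1, 3, 5, 7.
Primary stress on the rightmost head = syllable 7.
Secondary stress on 1, 3, 5: ˌtin.fu:.ˌlo.fra.ˌple.ku:.ˈna.

primary 7, secondary 1, 3, 5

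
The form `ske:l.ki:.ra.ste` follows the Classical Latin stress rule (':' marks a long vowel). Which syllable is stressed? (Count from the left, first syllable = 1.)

Classical Latin: stress the penult if heavy (long vowel or closed), else the antepenult.
Weights: 2 ki: H, 3 ra L, 4 ste L.
The penult (syllable 3, ra) is light, so stress falls on the antepenult (syllable 2, ki:).
Stress on syllable 2: ske:l.ˈki:.ra.ste.

2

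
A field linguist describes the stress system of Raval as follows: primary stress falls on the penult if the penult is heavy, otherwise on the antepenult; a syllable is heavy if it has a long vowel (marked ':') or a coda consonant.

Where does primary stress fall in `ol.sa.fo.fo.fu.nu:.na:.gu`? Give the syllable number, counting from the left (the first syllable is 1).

Weights: 6 nu: H, 7 na: H, 8 gu L.
The penult (syllable 7, na:) is heavy, so it takes stress.
Primary stress: syllable 7 → ol.sa.fo.fo.fu.nu:.ˈna:.gu.

7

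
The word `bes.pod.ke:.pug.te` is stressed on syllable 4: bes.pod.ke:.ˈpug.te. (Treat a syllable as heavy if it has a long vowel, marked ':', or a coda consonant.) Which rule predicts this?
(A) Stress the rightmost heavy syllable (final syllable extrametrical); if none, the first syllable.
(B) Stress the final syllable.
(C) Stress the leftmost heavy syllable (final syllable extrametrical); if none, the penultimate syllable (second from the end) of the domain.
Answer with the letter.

A

Rule A → syllable 4 ✓.
Rule B → syllable 5 (observed: 4).
Rule C → syllable 1 (observed: 4).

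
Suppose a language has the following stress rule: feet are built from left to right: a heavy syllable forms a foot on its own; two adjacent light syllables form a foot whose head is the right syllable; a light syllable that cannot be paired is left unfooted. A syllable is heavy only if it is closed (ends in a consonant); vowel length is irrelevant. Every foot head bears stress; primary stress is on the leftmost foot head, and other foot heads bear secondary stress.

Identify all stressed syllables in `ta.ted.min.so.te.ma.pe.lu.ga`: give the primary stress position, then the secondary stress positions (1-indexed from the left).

primary 2, secondary 3, 5, 7, 9

Weights: 1 ta L, 2 ted H, 3 min H, 4 so L, 5 te L, 6 ma L, 7 pe L, 8 lu L, 9 ga L.
Parse left to right (heavy = foot alone; LL = one foot; stranded L unfooted): ta (ˈted) (ˈmin) (so.ˈte) (ma.ˈpe) (lu.ˈga).
Foot heads: 2, 3, 5, 7, 9.
Primary stress on the leftmost head = syllable 2.
Secondary stress on 3, 5, 7, 9: ta.ˈted.ˌmin.so.ˌte.ma.ˌpe.lu.ˌga.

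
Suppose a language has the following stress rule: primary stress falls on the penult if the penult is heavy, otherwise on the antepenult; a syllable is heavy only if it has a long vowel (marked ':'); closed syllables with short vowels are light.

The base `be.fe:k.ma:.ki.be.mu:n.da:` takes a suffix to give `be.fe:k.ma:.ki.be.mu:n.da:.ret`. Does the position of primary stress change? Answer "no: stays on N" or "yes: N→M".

yes: 6→7

Base `be.fe:k.ma:.ki.be.mu:n.da:` (7 syllables):
  Weights: 5 be L, 6 mu:n H, 7 da: H.
  The penult (syllable 6, mu:n) is heavy, so it takes stress.
  → primary stress on syllable 6.
Suffixed `be.fe:k.ma:.ki.be.mu:n.da:.ret` (8 syllables):
  Weights: 6 mu:n H, 7 da: H, 8 ret L.
  The penult (syllable 7, da:) is heavy, so it takes stress.
  → primary stress on syllable 7.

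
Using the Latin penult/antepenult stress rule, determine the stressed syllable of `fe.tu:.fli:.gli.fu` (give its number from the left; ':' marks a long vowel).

Classical Latin: stress the penult if heavy (long vowel or closed), else the antepenult.
Weights: 3 fli: H, 4 gli L, 5 fu L.
The penult (syllable 4, gli) is light, so stress falls on the antepenult (syllable 3, fli:).
Stress on syllable 3: fe.tu:.ˈfli:.gli.fu.

3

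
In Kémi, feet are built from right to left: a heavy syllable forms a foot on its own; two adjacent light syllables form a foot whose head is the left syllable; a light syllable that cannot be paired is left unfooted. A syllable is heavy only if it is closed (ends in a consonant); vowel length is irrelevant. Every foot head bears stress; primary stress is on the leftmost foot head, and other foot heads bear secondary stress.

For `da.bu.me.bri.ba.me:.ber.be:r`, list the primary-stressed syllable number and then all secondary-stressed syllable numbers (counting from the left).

primary 1, secondary 3, 5, 7, 8

Weights: 1 da L, 2 bu L, 3 me L, 4 bri L, 5 ba L, 6 me: L, 7 ber H, 8 be:r H.
Parse right to left (heavy = foot alone; LL = one foot; stranded L unfooted): (ˈda.bu) (ˈme.bri) (ˈba.me:) (ˈber) (ˈbe:r).
Foot heads: 1, 3, 5, 7, 8.
Primary stress on the leftmost head = syllable 1.
Secondary stress on 3, 5, 7, 8: ˈda.bu.ˌme.bri.ˌba.me:.ˌber.ˌbe:r.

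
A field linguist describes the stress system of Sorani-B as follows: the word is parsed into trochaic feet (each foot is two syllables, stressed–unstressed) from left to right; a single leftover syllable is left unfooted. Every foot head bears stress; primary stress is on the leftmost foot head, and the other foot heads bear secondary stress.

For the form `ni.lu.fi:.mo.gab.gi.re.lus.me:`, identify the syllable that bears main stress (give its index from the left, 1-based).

1

Parse left to right into trochaic (ˈσσ) feet: (ˈni.lu) (ˈfi:.mo) (ˈgab.gi) (ˈre.lus) me:. Syllable 9 is left unfooted.
Foot heads (stressed positions): 1, 3, 5, 7.
End Rule Leftmost: primary stress on the leftmost head = syllable 1.
Primary stress: syllable 1 → ˈni.lu.fi:.mo.gab.gi.re.lus.me:.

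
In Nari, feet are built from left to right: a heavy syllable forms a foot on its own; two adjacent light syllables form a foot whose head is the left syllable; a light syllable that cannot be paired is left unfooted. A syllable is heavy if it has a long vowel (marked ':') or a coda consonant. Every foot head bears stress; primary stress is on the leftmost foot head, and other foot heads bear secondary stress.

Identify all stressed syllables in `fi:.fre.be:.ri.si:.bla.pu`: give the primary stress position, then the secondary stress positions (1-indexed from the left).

Weights: 1 fi: H, 2 fre L, 3 be: H, 4 ri L, 5 si: H, 6 bla L, 7 pu L.
Parse left to right (heavy = foot alone; LL = one foot; stranded L unfooted): (ˈfi:) fre (ˈbe:) ri (ˈsi:) (ˈbla.pu).
Foot heads: 1, 3, 5, 6.
Primary stress on the leftmost head = syllable 1.
Secondary stress on 3, 5, 6: ˈfi:.fre.ˌbe:.ri.ˌsi:.ˌbla.pu.

primary 1, secondary 3, 5, 6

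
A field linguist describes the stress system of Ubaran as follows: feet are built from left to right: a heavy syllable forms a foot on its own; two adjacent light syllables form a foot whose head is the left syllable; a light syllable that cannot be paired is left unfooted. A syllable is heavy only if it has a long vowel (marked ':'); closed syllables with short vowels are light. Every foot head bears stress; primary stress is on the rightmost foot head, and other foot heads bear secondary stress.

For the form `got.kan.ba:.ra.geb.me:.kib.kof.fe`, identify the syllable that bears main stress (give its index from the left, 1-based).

Weights: 1 got L, 2 kan L, 3 ba: H, 4 ra L, 5 geb L, 6 me: H, 7 kib L, 8 kof L, 9 fe L.
Parse left to right (heavy = foot alone; LL = one foot; stranded L unfooted): (ˈgot.kan) (ˈba:) (ˈra.geb) (ˈme:) (ˈkib.kof) fe.
Foot heads: 1, 3, 4, 6, 7.
Primary stress on the rightmost head = syllable 7.
Primary stress: syllable 7 → got.kan.ba:.ra.geb.me:.ˈkib.kof.fe.

7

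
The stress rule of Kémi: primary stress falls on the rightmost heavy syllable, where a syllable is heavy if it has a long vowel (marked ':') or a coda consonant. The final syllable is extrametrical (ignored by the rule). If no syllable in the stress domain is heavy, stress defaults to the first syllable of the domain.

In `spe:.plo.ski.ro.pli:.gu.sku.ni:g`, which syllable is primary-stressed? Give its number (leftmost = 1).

5

The final syllable (8, ni:g) is extrametrical; the stress domain is syllables 1–7.
Weights: 1 spe: H, 2 plo L, 3 ski L, 4 ro L, 5 pli: H, 6 gu L, 7 sku L.
Heavy syllables in the domain: 1, 5. The rightmost is syllable 5 (pli:).
Primary stress: syllable 5 → spe:.plo.ski.ro.ˈpli:.gu.sku.ni:g.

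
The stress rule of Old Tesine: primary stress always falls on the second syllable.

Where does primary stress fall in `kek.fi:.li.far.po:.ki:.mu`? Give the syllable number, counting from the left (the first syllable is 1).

The word has 7 syllables; the second syllable is syllable 2 (fi:).
Primary stress: syllable 2 → kek.ˈfi:.li.far.po:.ki:.mu.

2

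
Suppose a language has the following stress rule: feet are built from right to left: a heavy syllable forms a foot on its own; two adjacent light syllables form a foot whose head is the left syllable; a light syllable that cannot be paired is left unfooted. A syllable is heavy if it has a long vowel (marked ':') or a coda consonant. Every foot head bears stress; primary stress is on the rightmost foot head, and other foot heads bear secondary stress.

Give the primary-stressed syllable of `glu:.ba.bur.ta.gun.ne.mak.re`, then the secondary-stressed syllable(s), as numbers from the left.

primary 7, secondary 1, 3, 5

Weights: 1 glu: H, 2 ba L, 3 bur H, 4 ta L, 5 gun H, 6 ne L, 7 mak H, 8 re L.
Parse right to left (heavy = foot alone; LL = one foot; stranded L unfooted): (ˈglu:) ba (ˈbur) ta (ˈgun) ne (ˈmak) re.
Foot heads: 1, 3, 5, 7.
Primary stress on the rightmost head = syllable 7.
Secondary stress on 1, 3, 5: ˌglu:.ba.ˌbur.ta.ˌgun.ne.ˈmak.re.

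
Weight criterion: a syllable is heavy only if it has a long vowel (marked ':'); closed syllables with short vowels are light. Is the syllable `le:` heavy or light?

heavy

`le:`: long vowel, open (no coda). Long vowel → heavy.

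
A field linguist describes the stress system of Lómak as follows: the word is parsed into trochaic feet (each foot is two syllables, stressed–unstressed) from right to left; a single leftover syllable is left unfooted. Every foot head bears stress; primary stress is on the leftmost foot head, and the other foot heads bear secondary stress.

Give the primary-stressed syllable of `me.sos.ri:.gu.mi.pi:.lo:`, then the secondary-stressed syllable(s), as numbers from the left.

Parse right to left into trochaic (ˈσσ) feet: me (ˈsos.ri:) (ˈgu.mi) (ˈpi:.lo:). Syllable 1 is left unfooted.
Foot heads (stressed positions): 2, 4, 6.
End Rule Leftmost: primary stress on the leftmost head = syllable 2.
Secondary stress on 4, 6: me.ˈsos.ri:.ˌgu.mi.ˌpi:.lo:.

primary 2, secondary 4, 6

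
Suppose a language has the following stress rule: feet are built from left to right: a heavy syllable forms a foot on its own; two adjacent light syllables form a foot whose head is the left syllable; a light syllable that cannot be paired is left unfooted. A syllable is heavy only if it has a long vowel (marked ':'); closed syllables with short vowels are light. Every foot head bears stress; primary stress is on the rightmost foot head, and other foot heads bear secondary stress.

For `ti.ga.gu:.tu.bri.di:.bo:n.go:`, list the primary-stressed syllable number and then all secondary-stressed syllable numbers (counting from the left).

Weights: 1 ti L, 2 ga L, 3 gu: H, 4 tu L, 5 bri L, 6 di: H, 7 bo:n H, 8 go: H.
Parse left to right (heavy = foot alone; LL = one foot; stranded L unfooted): (ˈti.ga) (ˈgu:) (ˈtu.bri) (ˈdi:) (ˈbo:n) (ˈgo:).
Foot heads: 1, 3, 4, 6, 7, 8.
Primary stress on the rightmost head = syllable 8.
Secondary stress on 1, 3, 4, 6, 7: ˌti.ga.ˌgu:.ˌtu.bri.ˌdi:.ˌbo:n.ˈgo:.

primary 8, secondary 1, 3, 4, 6, 7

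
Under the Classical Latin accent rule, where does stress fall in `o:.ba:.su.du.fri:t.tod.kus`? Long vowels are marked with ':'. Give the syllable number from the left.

6

Classical Latin: stress the penult if heavy (long vowel or closed), else the antepenult.
Weights: 5 fri:t H, 6 tod H, 7 kus H.
The penult (syllable 6, tod) is heavy, so it takes stress.
Stress on syllable 6: o:.ba:.su.du.fri:t.ˈtod.kus.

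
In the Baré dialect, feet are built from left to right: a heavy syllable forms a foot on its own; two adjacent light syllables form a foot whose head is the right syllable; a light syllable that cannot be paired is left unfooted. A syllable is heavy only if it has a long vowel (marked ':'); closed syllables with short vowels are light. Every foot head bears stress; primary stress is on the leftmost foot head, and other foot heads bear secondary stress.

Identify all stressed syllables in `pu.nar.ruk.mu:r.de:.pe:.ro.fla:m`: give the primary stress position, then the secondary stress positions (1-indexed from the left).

Weights: 1 pu L, 2 nar L, 3 ruk L, 4 mu:r H, 5 de: H, 6 pe: H, 7 ro L, 8 fla:m H.
Parse left to right (heavy = foot alone; LL = one foot; stranded L unfooted): (pu.ˈnar) ruk (ˈmu:r) (ˈde:) (ˈpe:) ro (ˈfla:m).
Foot heads: 2, 4, 5, 6, 8.
Primary stress on the leftmost head = syllable 2.
Secondary stress on 4, 5, 6, 8: pu.ˈnar.ruk.ˌmu:r.ˌde:.ˌpe:.ro.ˌfla:m.

primary 2, secondary 4, 5, 6, 8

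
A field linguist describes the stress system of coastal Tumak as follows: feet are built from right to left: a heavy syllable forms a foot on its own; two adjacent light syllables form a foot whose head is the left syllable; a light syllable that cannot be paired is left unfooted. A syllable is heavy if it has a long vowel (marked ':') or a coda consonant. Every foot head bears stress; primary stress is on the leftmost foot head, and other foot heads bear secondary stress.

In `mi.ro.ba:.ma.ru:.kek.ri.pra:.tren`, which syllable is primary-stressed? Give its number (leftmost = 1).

Weights: 1 mi L, 2 ro L, 3 ba: H, 4 ma L, 5 ru: H, 6 kek H, 7 ri L, 8 pra: H, 9 tren H.
Parse right to left (heavy = foot alone; LL = one foot; stranded L unfooted): (ˈmi.ro) (ˈba:) ma (ˈru:) (ˈkek) ri (ˈpra:) (ˈtren).
Foot heads: 1, 3, 5, 6, 8, 9.
Primary stress on the leftmost head = syllable 1.
Primary stress: syllable 1 → ˈmi.ro.ba:.ma.ru:.kek.ri.pra:.tren.

1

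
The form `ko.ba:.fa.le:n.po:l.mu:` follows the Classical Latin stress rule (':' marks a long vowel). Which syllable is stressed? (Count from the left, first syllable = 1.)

5

Classical Latin: stress the penult if heavy (long vowel or closed), else the antepenult.
Weights: 4 le:n H, 5 po:l H, 6 mu: H.
The penult (syllable 5, po:l) is heavy, so it takes stress.
Stress on syllable 5: ko.ba:.fa.le:n.ˈpo:l.mu:.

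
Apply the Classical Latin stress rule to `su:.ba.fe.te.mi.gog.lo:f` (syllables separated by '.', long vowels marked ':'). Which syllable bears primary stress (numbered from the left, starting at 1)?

Classical Latin: stress the penult if heavy (long vowel or closed), else the antepenult.
Weights: 5 mi L, 6 gog H, 7 lo:f H.
The penult (syllable 6, gog) is heavy, so it takes stress.
Stress on syllable 6: su:.ba.fe.te.mi.ˈgog.lo:f.

6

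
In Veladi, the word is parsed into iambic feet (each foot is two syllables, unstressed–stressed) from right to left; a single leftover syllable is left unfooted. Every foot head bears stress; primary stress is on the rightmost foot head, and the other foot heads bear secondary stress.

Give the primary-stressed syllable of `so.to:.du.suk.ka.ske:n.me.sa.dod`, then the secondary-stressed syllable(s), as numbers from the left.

primary 9, secondary 3, 5, 7

Parse right to left into iambic (σˈσ) feet: so (to:.ˈdu) (suk.ˈka) (ske:n.ˈme) (sa.ˈdod). Syllable 1 is left unfooted.
Foot heads (stressed positions): 3, 5, 7, 9.
End Rule Rightmost: primary stress on the rightmost head = syllable 9.
Secondary stress on 3, 5, 7: so.to:.ˌdu.suk.ˌka.ske:n.ˌme.sa.ˈdod.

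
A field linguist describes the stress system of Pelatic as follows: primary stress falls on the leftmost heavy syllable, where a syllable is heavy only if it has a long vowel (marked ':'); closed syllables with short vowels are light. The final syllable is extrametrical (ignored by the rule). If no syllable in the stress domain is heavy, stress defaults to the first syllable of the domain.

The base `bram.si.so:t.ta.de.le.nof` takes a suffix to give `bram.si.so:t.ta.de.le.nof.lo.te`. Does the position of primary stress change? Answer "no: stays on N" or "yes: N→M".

Base `bram.si.so:t.ta.de.le.nof` (7 syllables):
  The final syllable (7, nof) is extrametrical; the stress domain is syllables 1–6.
  Weights: 1 bram L, 2 si L, 3 so:t H, 4 ta L, 5 de L, 6 le L.
  Heavy syllables in the domain: 3. The leftmost is syllable 3 (so:t).
  → primary stress on syllable 3.
Suffixed `bram.si.so:t.ta.de.le.nof.lo.te` (9 syllables):
  The final syllable (9, te) is extrametrical; the stress domain is syllables 1–8.
  Weights: 1 bram L, 2 si L, 3 so:t H, 4 ta L, 5 de L, 6 le L, 7 nof L, 8 lo L.
  Heavy syllables in the domain: 3. The leftmost is syllable 3 (so:t).
  → primary stress on syllable 3.

no: stays on 3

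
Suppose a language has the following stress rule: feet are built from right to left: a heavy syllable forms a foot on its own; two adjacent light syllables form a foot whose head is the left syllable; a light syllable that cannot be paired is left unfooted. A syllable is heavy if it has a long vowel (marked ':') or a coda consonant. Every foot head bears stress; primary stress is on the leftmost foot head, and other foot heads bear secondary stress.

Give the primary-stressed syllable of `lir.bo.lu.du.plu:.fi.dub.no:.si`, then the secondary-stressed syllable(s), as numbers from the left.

Weights: 1 lir H, 2 bo L, 3 lu L, 4 du L, 5 plu: H, 6 fi L, 7 dub H, 8 no: H, 9 si L.
Parse right to left (heavy = foot alone; LL = one foot; stranded L unfooted): (ˈlir) bo (ˈlu.du) (ˈplu:) fi (ˈdub) (ˈno:) si.
Foot heads: 1, 3, 5, 7, 8.
Primary stress on the leftmost head = syllable 1.
Secondary stress on 3, 5, 7, 8: ˈlir.bo.ˌlu.du.ˌplu:.fi.ˌdub.ˌno:.si.

primary 1, secondary 3, 5, 7, 8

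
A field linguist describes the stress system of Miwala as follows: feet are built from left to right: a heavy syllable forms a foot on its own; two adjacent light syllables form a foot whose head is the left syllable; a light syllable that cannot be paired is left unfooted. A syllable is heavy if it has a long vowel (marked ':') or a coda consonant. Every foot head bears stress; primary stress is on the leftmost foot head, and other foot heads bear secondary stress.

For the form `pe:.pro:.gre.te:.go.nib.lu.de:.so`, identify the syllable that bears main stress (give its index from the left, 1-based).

Weights: 1 pe: H, 2 pro: H, 3 gre L, 4 te: H, 5 go L, 6 nib H, 7 lu L, 8 de: H, 9 so L.
Parse left to right (heavy = foot alone; LL = one foot; stranded L unfooted): (ˈpe:) (ˈpro:) gre (ˈte:) go (ˈnib) lu (ˈde:) so.
Foot heads: 1, 2, 4, 6, 8.
Primary stress on the leftmost head = syllable 1.
Primary stress: syllable 1 → ˈpe:.pro:.gre.te:.go.nib.lu.de:.so.

1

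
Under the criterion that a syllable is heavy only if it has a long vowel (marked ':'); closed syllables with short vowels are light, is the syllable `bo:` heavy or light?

heavy

`bo:`: long vowel, open (no coda). Long vowel → heavy.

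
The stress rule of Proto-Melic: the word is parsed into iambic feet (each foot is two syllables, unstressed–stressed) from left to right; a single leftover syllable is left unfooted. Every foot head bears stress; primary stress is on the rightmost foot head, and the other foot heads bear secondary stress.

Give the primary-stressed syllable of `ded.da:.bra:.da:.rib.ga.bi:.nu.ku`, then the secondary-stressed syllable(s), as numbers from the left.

Parse left to right into iambic (σˈσ) feet: (ded.ˈda:) (bra:.ˈda:) (rib.ˈga) (bi:.ˈnu) ku. Syllable 9 is left unfooted.
Foot heads (stressed positions): 2, 4, 6, 8.
End Rule Rightmost: primary stress on the rightmost head = syllable 8.
Secondary stress on 2, 4, 6: ded.ˌda:.bra:.ˌda:.rib.ˌga.bi:.ˈnu.ku.

primary 8, secondary 2, 4, 6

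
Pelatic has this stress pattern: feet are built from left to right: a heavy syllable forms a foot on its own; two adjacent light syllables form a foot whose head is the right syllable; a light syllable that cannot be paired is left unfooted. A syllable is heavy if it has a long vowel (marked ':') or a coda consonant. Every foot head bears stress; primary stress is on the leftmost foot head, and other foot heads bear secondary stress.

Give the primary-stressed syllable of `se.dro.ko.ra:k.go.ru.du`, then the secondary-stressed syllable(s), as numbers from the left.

Weights: 1 se L, 2 dro L, 3 ko L, 4 ra:k H, 5 go L, 6 ru L, 7 du L.
Parse left to right (heavy = foot alone; LL = one foot; stranded L unfooted): (se.ˈdro) ko (ˈra:k) (go.ˈru) du.
Foot heads: 2, 4, 6.
Primary stress on the leftmost head = syllable 2.
Secondary stress on 4, 6: se.ˈdro.ko.ˌra:k.go.ˌru.du.

primary 2, secondary 4, 6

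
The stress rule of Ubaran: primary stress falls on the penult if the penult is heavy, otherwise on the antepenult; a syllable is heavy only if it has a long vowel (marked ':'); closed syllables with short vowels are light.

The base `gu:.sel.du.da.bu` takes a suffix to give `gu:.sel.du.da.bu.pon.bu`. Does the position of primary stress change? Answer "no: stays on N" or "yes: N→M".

Base `gu:.sel.du.da.bu` (5 syllables):
  Weights: 3 du L, 4 da L, 5 bu L.
  The penult (syllable 4, da) is light, so stress falls on the antepenult (syllable 3, du).
  → primary stress on syllable 3.
Suffixed `gu:.sel.du.da.bu.pon.bu` (7 syllables):
  Weights: 5 bu L, 6 pon L, 7 bu L.
  The penult (syllable 6, pon) is light, so stress falls on the antepenult (syllable 5, bu).
  → primary stress on syllable 5.

yes: 3→5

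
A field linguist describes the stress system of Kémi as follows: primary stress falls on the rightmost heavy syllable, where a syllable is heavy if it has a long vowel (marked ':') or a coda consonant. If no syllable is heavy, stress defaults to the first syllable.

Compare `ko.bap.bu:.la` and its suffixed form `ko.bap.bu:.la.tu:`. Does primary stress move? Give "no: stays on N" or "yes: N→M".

yes: 3→5

Base `ko.bap.bu:.la` (4 syllables):
  Weights: 1 ko L, 2 bap H, 3 bu: H, 4 la L.
  Heavy syllables in the domain: 2, 3. The rightmost is syllable 3 (bu:).
  → primary stress on syllable 3.
Suffixed `ko.bap.bu:.la.tu:` (5 syllables):
  Weights: 1 ko L, 2 bap H, 3 bu: H, 4 la L, 5 tu: H.
  Heavy syllables in the domain: 2, 3, 5. The rightmost is syllable 5 (tu:).
  → primary stress on syllable 5.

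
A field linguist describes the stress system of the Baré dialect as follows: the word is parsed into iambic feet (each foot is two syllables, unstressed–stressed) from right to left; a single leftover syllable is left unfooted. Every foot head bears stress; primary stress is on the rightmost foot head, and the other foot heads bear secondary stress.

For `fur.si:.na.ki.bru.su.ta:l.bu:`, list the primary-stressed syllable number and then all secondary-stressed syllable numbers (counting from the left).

Parse right to left into iambic (σˈσ) feet: (fur.ˈsi:) (na.ˈki) (bru.ˈsu) (ta:l.ˈbu:).
Foot heads (stressed positions): 2, 4, 6, 8.
End Rule Rightmost: primary stress on the rightmost head = syllable 8.
Secondary stress on 2, 4, 6: fur.ˌsi:.na.ˌki.bru.ˌsu.ta:l.ˈbu:.

primary 8, secondary 2, 4, 6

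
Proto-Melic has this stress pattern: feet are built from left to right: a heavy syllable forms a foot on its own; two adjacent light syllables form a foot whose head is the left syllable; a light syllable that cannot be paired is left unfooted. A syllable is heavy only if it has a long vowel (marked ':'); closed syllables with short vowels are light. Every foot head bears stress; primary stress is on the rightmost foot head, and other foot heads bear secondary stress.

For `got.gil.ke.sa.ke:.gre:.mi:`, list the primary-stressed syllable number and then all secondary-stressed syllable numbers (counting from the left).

primary 7, secondary 1, 3, 5, 6

Weights: 1 got L, 2 gil L, 3 ke L, 4 sa L, 5 ke: H, 6 gre: H, 7 mi: H.
Parse left to right (heavy = foot alone; LL = one foot; stranded L unfooted): (ˈgot.gil) (ˈke.sa) (ˈke:) (ˈgre:) (ˈmi:).
Foot heads: 1, 3, 5, 6, 7.
Primary stress on the rightmost head = syllable 7.
Secondary stress on 1, 3, 5, 6: ˌgot.gil.ˌke.sa.ˌke:.ˌgre:.ˈmi:.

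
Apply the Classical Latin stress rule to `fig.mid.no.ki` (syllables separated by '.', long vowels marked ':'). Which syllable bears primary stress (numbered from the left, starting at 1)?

2

Classical Latin: stress the penult if heavy (long vowel or closed), else the antepenult.
Weights: 2 mid H, 3 no L, 4 ki L.
The penult (syllable 3, no) is light, so stress falls on the antepenult (syllable 2, mid).
Stress on syllable 2: fig.ˈmid.no.ki.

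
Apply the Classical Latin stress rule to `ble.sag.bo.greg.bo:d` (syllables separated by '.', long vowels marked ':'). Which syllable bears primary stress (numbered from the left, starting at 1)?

Classical Latin: stress the penult if heavy (long vowel or closed), else the antepenult.
Weights: 3 bo L, 4 greg H, 5 bo:d H.
The penult (syllable 4, greg) is heavy, so it takes stress.
Stress on syllable 4: ble.sag.bo.ˈgreg.bo:d.

4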